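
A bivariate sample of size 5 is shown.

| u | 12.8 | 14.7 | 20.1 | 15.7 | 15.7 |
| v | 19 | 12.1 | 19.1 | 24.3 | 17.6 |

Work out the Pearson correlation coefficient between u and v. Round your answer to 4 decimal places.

0.1633

n = 5, Σu = 79, Σv = 92.1, Σu² = 1276.92, Σv² = 1772.47, Σuv = 1462.81
nΣuv − ΣuΣv = 7314.05 − 7275.9 = 38.15
nΣu² − (Σu)² = 6384.6 − 6241 = 143.6; nΣv² − (Σv)² = 8862.35 − 8482.41 = 379.94
r = 38.15 / √(143.6 × 379.94) = 38.15 / 233.5795 ≈ 0.1633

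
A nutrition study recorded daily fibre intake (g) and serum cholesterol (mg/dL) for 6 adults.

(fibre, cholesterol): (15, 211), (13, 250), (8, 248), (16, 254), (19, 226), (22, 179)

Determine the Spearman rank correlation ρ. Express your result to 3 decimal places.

-0.486

Rank fibre: 3, 2, 1, 4, 5, 6
Rank cholesterol: 2, 5, 4, 6, 3, 1
d = rank(fibre) − rank(cholesterol): 1, -3, -3, -2, 2, 5; Σd² = 52
ρ = 1 − 6Σd² / [n(n²−1)] = 1 − 6×52 / (6×35) = 1 − 312/210 ≈ -0.486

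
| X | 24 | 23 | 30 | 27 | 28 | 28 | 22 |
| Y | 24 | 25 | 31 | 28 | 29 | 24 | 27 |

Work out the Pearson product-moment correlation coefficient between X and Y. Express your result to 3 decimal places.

0.561

n = 7, ΣX = 182, ΣY = 188, ΣX² = 4786, ΣY² = 5092, ΣXY = 4915
nΣXY − ΣXΣY = 34405 − 34216 = 189
nΣX² − (ΣX)² = 33502 − 33124 = 378; nΣY² − (ΣY)² = 35644 − 35344 = 300
r = 189 / √(378 × 300) = 189 / 336.7492 ≈ 0.561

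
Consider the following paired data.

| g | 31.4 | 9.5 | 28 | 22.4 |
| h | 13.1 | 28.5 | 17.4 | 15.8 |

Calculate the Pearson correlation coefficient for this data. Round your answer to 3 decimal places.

-0.942

n = 4, Σg = 91.3, Σh = 74.8, Σg² = 2361.97, Σh² = 1536.26, Σgh = 1523.21
nΣgh − ΣgΣh = 6092.84 − 6829.24 = -736.4
nΣg² − (Σg)² = 9447.88 − 8335.69 = 1112.19; nΣh² − (Σh)² = 6145.04 − 5595.04 = 550
r = -736.4 / √(1112.19 × 550) = -736.4 / 782.1154 ≈ -0.942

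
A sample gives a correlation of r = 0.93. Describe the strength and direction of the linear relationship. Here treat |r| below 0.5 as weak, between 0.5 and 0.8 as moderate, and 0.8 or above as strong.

r = 0.93 > 0 so the relationship is positive.
|r| = 0.93, which falls in the strong range.

strong positive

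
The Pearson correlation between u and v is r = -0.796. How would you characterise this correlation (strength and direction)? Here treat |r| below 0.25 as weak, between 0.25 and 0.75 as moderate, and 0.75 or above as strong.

strong negative

r = -0.796 < 0 so the relationship is negative.
|r| = 0.796, which falls in the strong range.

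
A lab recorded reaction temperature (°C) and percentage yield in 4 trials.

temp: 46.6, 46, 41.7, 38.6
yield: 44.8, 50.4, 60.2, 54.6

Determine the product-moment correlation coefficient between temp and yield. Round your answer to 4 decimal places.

-0.7213

n = 4, Σx = 172.9, Σy = 210, Σx² = 7516.41, Σy² = 11152.4, Σxy = 9023.98
nΣxy − ΣxΣy = 36095.92 − 36309 = -213.08
nΣx² − (Σx)² = 30065.64 − 29894.41 = 171.23; nΣy² − (Σy)² = 44609.6 − 44100 = 509.6
r = -213.08 / √(171.23 × 509.6) = -213.08 / 295.3960 ≈ -0.7213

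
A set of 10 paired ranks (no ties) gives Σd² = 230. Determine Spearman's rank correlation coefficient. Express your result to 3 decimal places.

ρ = 1 − 6Σd² / [n(n²−1)] = 1 − 6×230 / (10×99)
  = 1 − 1380/990 = 1 − 1.3939 ≈ -0.394

-0.394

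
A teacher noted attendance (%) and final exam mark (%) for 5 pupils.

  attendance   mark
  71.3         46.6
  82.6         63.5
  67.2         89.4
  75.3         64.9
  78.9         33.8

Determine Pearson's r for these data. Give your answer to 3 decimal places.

n = 5, Σx = 375.3, Σy = 298.2, Σx² = 28317.59, Σy² = 19550.62, Σxy = 22129.15
nΣxy − ΣxΣy = 110645.75 − 111914.46 = -1268.71
nΣx² − (Σx)² = 141587.95 − 140850.09 = 737.86; nΣy² − (Σy)² = 97753.1 − 88923.24 = 8829.86
r = -1268.71 / √(737.86 × 8829.86) = -1268.71 / 2552.4891 ≈ -0.497

-0.497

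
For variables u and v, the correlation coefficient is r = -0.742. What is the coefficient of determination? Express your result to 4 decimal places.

0.5506

r² = (-0.742)² = 0.5506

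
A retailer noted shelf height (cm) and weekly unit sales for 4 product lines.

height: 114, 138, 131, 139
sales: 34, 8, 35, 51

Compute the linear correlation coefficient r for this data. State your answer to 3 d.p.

-0.081

n = 4, Σx = 522, Σy = 128, Σx² = 68522, Σy² = 5046, Σxy = 16654
nΣxy − ΣxΣy = 66616 − 66816 = -200
nΣx² − (Σx)² = 274088 − 272484 = 1604; nΣy² − (Σy)² = 20184 − 16384 = 3800
r = -200 / √(1604 × 3800) = -200 / 2468.8459 ≈ -0.081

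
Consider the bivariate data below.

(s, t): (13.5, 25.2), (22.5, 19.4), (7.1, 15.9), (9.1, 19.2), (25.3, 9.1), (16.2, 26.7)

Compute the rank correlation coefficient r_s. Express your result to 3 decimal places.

Rank s: 3, 5, 1, 2, 6, 4
Rank t: 5, 4, 2, 3, 1, 6
d = rank(s) − rank(t): -2, 1, -1, -1, 5, -2; Σd² = 36
ρ = 1 − 6Σd² / [n(n²−1)] = 1 − 6×36 / (6×35) = 1 − 216/210 ≈ -0.029

-0.029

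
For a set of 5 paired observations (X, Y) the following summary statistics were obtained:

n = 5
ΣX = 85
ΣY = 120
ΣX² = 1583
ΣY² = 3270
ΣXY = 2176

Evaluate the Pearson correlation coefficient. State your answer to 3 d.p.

r = (nΣXY − ΣXΣY) / √[(nΣX² − (ΣX)²)(nΣY² − (ΣY)²)]
Numerator: 5×2176 − 85×120 = 680
Denominator: √[(7915 − 7225)(16350 − 14400)] = √[690 × 1950] = 1159.9569
r = 680 / 1159.9569 ≈ 0.586

0.586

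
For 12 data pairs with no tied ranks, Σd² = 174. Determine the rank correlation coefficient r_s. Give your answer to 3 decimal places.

0.392

ρ = 1 − 6Σd² / [n(n²−1)] = 1 − 6×174 / (12×143)
  = 1 − 1044/1716 = 1 − 0.6084 ≈ 0.392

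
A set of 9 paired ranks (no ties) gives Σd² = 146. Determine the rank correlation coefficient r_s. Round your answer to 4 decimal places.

-0.2167

ρ = 1 − 6Σd² / [n(n²−1)] = 1 − 6×146 / (9×80)
  = 1 − 876/720 = 1 − 1.21667 ≈ -0.2167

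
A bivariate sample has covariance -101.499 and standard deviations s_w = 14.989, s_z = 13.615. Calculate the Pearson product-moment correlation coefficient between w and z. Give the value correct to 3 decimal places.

-0.497

r = Cov(w,z) / (s_w · s_z) = -101.499 / (14.989 × 13.615)
  = -101.499 / 204.0752 ≈ -0.497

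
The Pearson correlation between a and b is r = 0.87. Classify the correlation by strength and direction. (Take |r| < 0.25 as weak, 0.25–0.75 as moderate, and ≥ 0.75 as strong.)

strong positive

r = 0.87 > 0 so the relationship is positive.
|r| = 0.87, which falls in the strong range.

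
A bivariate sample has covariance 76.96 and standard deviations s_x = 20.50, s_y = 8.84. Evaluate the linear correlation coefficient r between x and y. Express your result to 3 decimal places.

0.425

r = Cov(x,y) / (s_x · s_y) = 76.96 / (20.50 × 8.84)
  = 76.96 / 181.2200 ≈ 0.425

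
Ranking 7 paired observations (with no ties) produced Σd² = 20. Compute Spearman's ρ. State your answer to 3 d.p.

ρ = 1 − 6Σd² / [n(n²−1)] = 1 − 6×20 / (7×48)
  = 1 − 120/336 = 1 − 0.3571 ≈ 0.643

0.643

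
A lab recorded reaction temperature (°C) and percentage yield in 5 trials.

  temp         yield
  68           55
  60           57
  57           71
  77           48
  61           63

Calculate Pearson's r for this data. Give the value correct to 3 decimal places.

-0.886

n = 5, Σx = 323, Σy = 294, Σx² = 21123, Σy² = 17588, Σxy = 18746
nΣxy − ΣxΣy = 93730 − 94962 = -1232
nΣx² − (Σx)² = 105615 − 104329 = 1286; nΣy² − (Σy)² = 87940 − 86436 = 1504
r = -1232 / √(1286 × 1504) = -1232 / 1390.7351 ≈ -0.886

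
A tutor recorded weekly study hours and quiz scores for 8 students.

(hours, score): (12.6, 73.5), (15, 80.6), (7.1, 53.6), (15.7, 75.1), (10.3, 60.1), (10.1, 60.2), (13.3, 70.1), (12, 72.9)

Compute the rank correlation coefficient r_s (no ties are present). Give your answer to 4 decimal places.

Rank hours: 5, 7, 1, 8, 3, 2, 6, 4
Rank score: 6, 8, 1, 7, 2, 3, 4, 5
d = rank(hours) − rank(score): -1, -1, 0, 1, 1, -1, 2, -1; Σd² = 10
ρ = 1 − 6Σd² / [n(n²−1)] = 1 − 6×10 / (8×63) = 1 − 60/504 ≈ 0.8810

0.8810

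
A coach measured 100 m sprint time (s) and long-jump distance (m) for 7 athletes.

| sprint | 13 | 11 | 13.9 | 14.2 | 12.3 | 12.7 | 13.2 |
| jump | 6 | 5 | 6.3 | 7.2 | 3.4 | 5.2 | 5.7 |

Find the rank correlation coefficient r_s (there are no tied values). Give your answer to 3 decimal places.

Rank sprint: 4, 1, 6, 7, 2, 3, 5
Rank jump: 5, 2, 6, 7, 1, 3, 4
d = rank(sprint) − rank(jump): -1, -1, 0, 0, 1, 0, 1; Σd² = 4
ρ = 1 − 6Σd² / [n(n²−1)] = 1 − 6×4 / (7×48) = 1 − 24/336 ≈ 0.929

0.929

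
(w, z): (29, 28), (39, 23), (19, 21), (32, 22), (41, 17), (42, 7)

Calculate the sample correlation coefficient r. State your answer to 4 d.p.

-0.5367

n = 6, Σw = 202, Σz = 118, Σw² = 7192, Σz² = 2576, Σwz = 3803
nΣwz − ΣwΣz = 22818 − 23836 = -1018
nΣw² − (Σw)² = 43152 − 40804 = 2348; nΣz² − (Σz)² = 15456 − 13924 = 1532
r = -1018 / √(2348 × 1532) = -1018 / 1896.6117 ≈ -0.5367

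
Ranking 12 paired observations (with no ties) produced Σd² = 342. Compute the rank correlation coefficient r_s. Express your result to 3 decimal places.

-0.196

ρ = 1 − 6Σd² / [n(n²−1)] = 1 − 6×342 / (12×143)
  = 1 − 2052/1716 = 1 − 1.1958 ≈ -0.196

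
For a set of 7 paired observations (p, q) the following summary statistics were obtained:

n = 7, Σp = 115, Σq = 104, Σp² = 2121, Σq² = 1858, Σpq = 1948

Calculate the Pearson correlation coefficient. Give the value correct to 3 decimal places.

r = (nΣpq − ΣpΣq) / √[(nΣp² − (Σp)²)(nΣq² − (Σq)²)]
Numerator: 7×1948 − 115×104 = 1676
Denominator: √[(14847 − 13225)(13006 − 10816)] = √[1622 × 2190] = 1884.7228
r = 1676 / 1884.7228 ≈ 0.889

0.889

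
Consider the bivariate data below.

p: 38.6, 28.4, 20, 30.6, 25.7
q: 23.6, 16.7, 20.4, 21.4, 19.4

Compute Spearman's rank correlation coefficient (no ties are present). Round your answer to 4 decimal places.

0.6000

Rank p: 5, 3, 1, 4, 2
Rank q: 5, 1, 3, 4, 2
d = rank(p) − rank(q): 0, 2, -2, 0, 0; Σd² = 8
ρ = 1 − 6Σd² / [n(n²−1)] = 1 − 6×8 / (5×24) = 1 − 48/120 ≈ 0.6000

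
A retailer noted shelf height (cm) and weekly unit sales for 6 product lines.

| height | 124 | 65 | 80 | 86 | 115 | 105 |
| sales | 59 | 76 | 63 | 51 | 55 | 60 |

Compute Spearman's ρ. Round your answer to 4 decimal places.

Rank height: 6, 1, 2, 3, 5, 4
Rank sales: 3, 6, 5, 1, 2, 4
d = rank(height) − rank(sales): 3, -5, -3, 2, 3, 0; Σd² = 56
ρ = 1 − 6Σd² / [n(n²−1)] = 1 − 6×56 / (6×35) = 1 − 336/210 ≈ -0.6000

-0.6000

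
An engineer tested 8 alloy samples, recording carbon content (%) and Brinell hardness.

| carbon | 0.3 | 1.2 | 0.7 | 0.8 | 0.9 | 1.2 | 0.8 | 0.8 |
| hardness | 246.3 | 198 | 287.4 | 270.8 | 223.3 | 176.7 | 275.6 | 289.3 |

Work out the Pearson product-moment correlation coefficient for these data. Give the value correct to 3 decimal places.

n = 8, Σx = 6.7, Σy = 1967.4, Σx² = 6.19, Σy² = 496534.72, Σxy = 1594.24
nΣxy − ΣxΣy = 12753.92 − 13181.58 = -427.66
nΣx² − (Σx)² = 49.52 − 44.89 = 4.63; nΣy² − (Σy)² = 3972277.76 − 3870662.76 = 101615
r = -427.66 / √(4.63 × 101615) = -427.66 / 685.9136 ≈ -0.623

-0.623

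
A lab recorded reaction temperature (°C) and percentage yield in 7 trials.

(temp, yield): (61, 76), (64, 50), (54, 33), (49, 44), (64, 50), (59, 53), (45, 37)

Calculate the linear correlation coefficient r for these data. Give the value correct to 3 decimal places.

n = 7, Σx = 396, Σy = 343, Σx² = 22736, Σy² = 17979, Σxy = 19766
nΣxy − ΣxΣy = 138362 − 135828 = 2534
nΣx² − (Σx)² = 159152 − 156816 = 2336; nΣy² − (Σy)² = 125853 − 117649 = 8204
r = 2534 / √(2336 × 8204) = 2534 / 4377.7327 ≈ 0.579

0.579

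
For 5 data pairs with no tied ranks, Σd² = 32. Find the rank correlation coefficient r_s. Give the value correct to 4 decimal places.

-0.6000

ρ = 1 − 6Σd² / [n(n²−1)] = 1 − 6×32 / (5×24)
  = 1 − 192/120 = 1 − 1.60000 ≈ -0.6000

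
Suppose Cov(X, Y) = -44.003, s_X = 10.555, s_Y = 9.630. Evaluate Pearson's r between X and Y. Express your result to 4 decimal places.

-0.4329

r = Cov(X,Y) / (s_X · s_Y) = -44.003 / (10.555 × 9.630)
  = -44.003 / 101.6446 ≈ -0.4329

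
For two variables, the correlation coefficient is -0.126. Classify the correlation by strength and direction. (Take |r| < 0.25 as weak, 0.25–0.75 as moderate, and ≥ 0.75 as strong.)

r = -0.126 < 0 so the relationship is negative.
|r| = 0.126, which falls in the weak range.

weak negative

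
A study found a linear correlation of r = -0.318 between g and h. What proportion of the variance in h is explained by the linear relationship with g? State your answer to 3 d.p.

0.101

r² = (-0.318)² = 0.101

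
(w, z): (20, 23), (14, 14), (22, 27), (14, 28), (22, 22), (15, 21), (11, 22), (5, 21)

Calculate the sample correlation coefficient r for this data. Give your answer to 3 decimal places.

n = 8, Σw = 123, Σz = 178, Σw² = 2131, Σz² = 4088, Σwz = 2788
nΣwz − ΣwΣz = 22304 − 21894 = 410
nΣw² − (Σw)² = 17048 − 15129 = 1919; nΣz² − (Σz)² = 32704 − 31684 = 1020
r = 410 / √(1919 × 1020) = 410 / 1399.0640 ≈ 0.293

0.293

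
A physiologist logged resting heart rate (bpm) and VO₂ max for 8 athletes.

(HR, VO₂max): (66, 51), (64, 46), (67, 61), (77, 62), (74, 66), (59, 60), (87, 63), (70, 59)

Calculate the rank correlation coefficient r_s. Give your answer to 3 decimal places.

0.738

Rank HR: 3, 2, 4, 7, 6, 1, 8, 5
Rank VO₂max: 2, 1, 5, 6, 8, 4, 7, 3
d = rank(HR) − rank(VO₂max): 1, 1, -1, 1, -2, -3, 1, 2; Σd² = 22
ρ = 1 − 6Σd² / [n(n²−1)] = 1 − 6×22 / (8×63) = 1 − 132/504 ≈ 0.738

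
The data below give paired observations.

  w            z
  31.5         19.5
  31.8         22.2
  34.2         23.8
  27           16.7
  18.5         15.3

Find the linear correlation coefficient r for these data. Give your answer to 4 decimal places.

n = 5, Σw = 143, Σz = 97.5, Σw² = 4244.38, Σz² = 1952.51, Σwz = 2868.12
nΣwz − ΣwΣz = 14340.6 − 13942.5 = 398.1
nΣw² − (Σw)² = 21221.9 − 20449 = 772.9; nΣz² − (Σz)² = 9762.55 − 9506.25 = 256.3
r = 398.1 / √(772.9 × 256.3) = 398.1 / 445.0778 ≈ 0.8945

0.8945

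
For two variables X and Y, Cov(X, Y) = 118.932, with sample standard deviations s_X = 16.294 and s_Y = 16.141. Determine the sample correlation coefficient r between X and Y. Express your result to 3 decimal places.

r = Cov(X,Y) / (s_X · s_Y) = 118.932 / (16.294 × 16.141)
  = 118.932 / 263.0015 ≈ 0.452

0.452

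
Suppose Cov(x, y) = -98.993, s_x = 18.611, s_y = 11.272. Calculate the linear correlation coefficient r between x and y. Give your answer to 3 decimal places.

-0.472

r = Cov(x,y) / (s_x · s_y) = -98.993 / (18.611 × 11.272)
  = -98.993 / 209.7832 ≈ -0.472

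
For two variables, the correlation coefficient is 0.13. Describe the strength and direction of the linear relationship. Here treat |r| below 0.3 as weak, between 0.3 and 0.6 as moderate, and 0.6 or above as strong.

weak positive

r = 0.13 > 0 so the relationship is positive.
|r| = 0.13, which falls in the weak range.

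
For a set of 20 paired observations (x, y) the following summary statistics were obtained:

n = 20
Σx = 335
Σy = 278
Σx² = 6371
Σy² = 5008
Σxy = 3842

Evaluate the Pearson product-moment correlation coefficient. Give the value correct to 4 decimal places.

-0.8737

r = (nΣxy − ΣxΣy) / √[(nΣx² − (Σx)²)(nΣy² − (Σy)²)]
Numerator: 20×3842 − 335×278 = -16290
Denominator: √[(127420 − 112225)(100160 − 77284)] = √[15195 × 22876] = 18644.0559
r = -16290 / 18644.0559 ≈ -0.8737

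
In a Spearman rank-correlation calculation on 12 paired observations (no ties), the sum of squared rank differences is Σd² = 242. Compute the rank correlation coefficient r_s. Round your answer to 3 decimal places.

0.154

ρ = 1 − 6Σd² / [n(n²−1)] = 1 − 6×242 / (12×143)
  = 1 − 1452/1716 = 1 − 0.8462 ≈ 0.154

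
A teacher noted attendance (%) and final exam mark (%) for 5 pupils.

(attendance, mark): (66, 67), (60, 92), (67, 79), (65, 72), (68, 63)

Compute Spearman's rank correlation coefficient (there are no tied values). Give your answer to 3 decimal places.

Rank attendance: 3, 1, 4, 2, 5
Rank mark: 2, 5, 4, 3, 1
d = rank(attendance) − rank(mark): 1, -4, 0, -1, 4; Σd² = 34
ρ = 1 − 6Σd² / [n(n²−1)] = 1 − 6×34 / (5×24) = 1 − 204/120 ≈ -0.700

-0.700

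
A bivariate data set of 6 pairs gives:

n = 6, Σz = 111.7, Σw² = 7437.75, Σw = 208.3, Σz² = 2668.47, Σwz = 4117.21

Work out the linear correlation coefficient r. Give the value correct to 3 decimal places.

0.687

r = (nΣwz − ΣwΣz) / √[(nΣw² − (Σw)²)(nΣz² − (Σz)²)]
Numerator: 6×4117.21 − 208.3×111.7 = 1436.15
Denominator: √[(44626.5 − 43388.89)(16010.82 − 12476.89)] = √[1237.61 × 3533.93] = 2091.3219
r = 1436.15 / 2091.3219 ≈ 0.687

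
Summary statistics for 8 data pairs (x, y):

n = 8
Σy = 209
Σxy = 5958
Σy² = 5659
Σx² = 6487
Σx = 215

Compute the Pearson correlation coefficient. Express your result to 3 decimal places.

0.909

r = (nΣxy − ΣxΣy) / √[(nΣx² − (Σx)²)(nΣy² − (Σy)²)]
Numerator: 8×5958 − 215×209 = 2729
Denominator: √[(51896 − 46225)(45272 − 43681)] = √[5671 × 1591] = 3003.7578
r = 2729 / 3003.7578 ≈ 0.909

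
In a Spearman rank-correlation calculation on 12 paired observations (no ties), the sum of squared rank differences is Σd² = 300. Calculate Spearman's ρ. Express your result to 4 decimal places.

ρ = 1 − 6Σd² / [n(n²−1)] = 1 − 6×300 / (12×143)
  = 1 − 1800/1716 = 1 − 1.04895 ≈ -0.0490

-0.0490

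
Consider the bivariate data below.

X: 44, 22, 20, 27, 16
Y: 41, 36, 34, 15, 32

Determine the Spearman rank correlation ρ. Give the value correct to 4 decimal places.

0.4000

Rank X: 5, 3, 2, 4, 1
Rank Y: 5, 4, 3, 1, 2
d = rank(X) − rank(Y): 0, -1, -1, 3, -1; Σd² = 12
ρ = 1 − 6Σd² / [n(n²−1)] = 1 − 6×12 / (5×24) = 1 − 72/120 ≈ 0.4000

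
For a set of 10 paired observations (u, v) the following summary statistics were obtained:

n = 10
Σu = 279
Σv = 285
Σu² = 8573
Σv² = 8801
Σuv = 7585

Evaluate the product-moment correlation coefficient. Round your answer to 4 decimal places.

-0.5009

r = (nΣuv − ΣuΣv) / √[(nΣu² − (Σu)²)(nΣv² − (Σv)²)]
Numerator: 10×7585 − 279×285 = -3665
Denominator: √[(85730 − 77841)(88010 − 81225)] = √[7889 × 6785] = 7316.2056
r = -3665 / 7316.2056 ≈ -0.5009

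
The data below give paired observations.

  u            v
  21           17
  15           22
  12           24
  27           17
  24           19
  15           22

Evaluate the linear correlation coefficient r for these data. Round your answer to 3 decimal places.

-0.915

n = 6, Σu = 114, Σv = 121, Σu² = 2340, Σv² = 2483, Σuv = 2220
nΣuv − ΣuΣv = 13320 − 13794 = -474
nΣu² − (Σu)² = 14040 − 12996 = 1044; nΣv² − (Σv)² = 14898 − 14641 = 257
r = -474 / √(1044 × 257) = -474 / 517.9846 ≈ -0.915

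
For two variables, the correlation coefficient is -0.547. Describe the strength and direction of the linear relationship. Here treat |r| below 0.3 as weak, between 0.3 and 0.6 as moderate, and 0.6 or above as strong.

r = -0.547 < 0 so the relationship is negative.
|r| = 0.547, which falls in the moderate range.

moderate negative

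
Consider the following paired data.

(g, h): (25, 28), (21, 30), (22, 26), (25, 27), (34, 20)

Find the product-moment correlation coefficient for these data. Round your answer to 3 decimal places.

-0.911

n = 5, Σg = 127, Σh = 131, Σg² = 3331, Σh² = 3489, Σgh = 3257
nΣgh − ΣgΣh = 16285 − 16637 = -352
nΣg² − (Σg)² = 16655 − 16129 = 526; nΣh² − (Σh)² = 17445 − 17161 = 284
r = -352 / √(526 × 284) = -352 / 386.5023 ≈ -0.911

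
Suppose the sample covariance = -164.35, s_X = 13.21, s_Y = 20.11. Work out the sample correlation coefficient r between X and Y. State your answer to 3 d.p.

r = Cov(X,Y) / (s_X · s_Y) = -164.35 / (13.21 × 20.11)
  = -164.35 / 265.6531 ≈ -0.619

-0.619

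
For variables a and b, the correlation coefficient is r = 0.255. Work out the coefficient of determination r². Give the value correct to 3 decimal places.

0.065

r² = (0.255)² = 0.065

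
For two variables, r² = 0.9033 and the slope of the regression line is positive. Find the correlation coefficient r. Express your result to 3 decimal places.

0.950

|r| = √0.9033 = 0.950
The association is positive, so r = 0.950.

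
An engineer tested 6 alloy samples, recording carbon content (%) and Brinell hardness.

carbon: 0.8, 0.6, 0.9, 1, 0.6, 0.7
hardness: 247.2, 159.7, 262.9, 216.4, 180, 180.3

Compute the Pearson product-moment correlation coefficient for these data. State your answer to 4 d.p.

n = 6, Σx = 4.6, Σy = 1246.5, Σx² = 3.66, Σy² = 267465.39, Σxy = 980.8
nΣxy − ΣxΣy = 5884.8 − 5733.9 = 150.9
nΣx² − (Σx)² = 21.96 − 21.16 = 0.8; nΣy² − (Σy)² = 1604792.34 − 1553762.25 = 51030.09
r = 150.9 / √(0.8 × 51030.09) = 150.9 / 202.0497 ≈ 0.7468

0.7468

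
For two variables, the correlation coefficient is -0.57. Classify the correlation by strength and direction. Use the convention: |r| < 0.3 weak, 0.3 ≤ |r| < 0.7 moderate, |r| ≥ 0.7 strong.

r = -0.57 < 0 so the relationship is negative.
|r| = 0.57, which falls in the moderate range.

moderate negative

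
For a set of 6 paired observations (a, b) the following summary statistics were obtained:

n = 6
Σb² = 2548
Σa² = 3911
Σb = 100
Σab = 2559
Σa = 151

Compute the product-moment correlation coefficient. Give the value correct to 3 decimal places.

r = (nΣab − ΣaΣb) / √[(nΣa² − (Σa)²)(nΣb² − (Σb)²)]
Numerator: 6×2559 − 151×100 = 254
Denominator: √[(23466 − 22801)(15288 − 10000)] = √[665 × 5288] = 1875.2387
r = 254 / 1875.2387 ≈ 0.135

0.135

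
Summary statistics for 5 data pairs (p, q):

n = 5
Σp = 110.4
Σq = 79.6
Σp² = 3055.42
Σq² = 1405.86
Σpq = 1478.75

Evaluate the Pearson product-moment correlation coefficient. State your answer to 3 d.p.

-0.953

r = (nΣpq − ΣpΣq) / √[(nΣp² − (Σp)²)(nΣq² − (Σq)²)]
Numerator: 5×1478.75 − 110.4×79.6 = -1394.09
Denominator: √[(15277.1 − 12188.16)(7029.3 − 6336.16)] = √[3088.94 × 693.14] = 1463.2388
r = -1394.09 / 1463.2388 ≈ -0.953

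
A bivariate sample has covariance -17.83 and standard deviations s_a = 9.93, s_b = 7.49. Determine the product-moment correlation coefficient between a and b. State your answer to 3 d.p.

-0.240

r = Cov(a,b) / (s_a · s_b) = -17.83 / (9.93 × 7.49)
  = -17.83 / 74.3757 ≈ -0.240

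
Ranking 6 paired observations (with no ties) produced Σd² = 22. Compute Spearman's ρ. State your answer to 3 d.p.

0.371

ρ = 1 − 6Σd² / [n(n²−1)] = 1 − 6×22 / (6×35)
  = 1 − 132/210 = 1 − 0.6286 ≈ 0.371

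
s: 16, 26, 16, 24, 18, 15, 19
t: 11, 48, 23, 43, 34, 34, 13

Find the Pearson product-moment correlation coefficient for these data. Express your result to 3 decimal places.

0.684

n = 7, Σs = 134, Σt = 206, Σs² = 2674, Σt² = 7284, Σst = 4193
nΣst − ΣsΣt = 29351 − 27604 = 1747
nΣs² − (Σs)² = 18718 − 17956 = 762; nΣt² − (Σt)² = 50988 − 42436 = 8552
r = 1747 / √(762 × 8552) = 1747 / 2552.7679 ≈ 0.684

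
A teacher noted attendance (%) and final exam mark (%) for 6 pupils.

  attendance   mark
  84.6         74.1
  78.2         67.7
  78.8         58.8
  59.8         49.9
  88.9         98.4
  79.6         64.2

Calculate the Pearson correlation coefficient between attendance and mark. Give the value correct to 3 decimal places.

0.828

n = 6, Σx = 469.9, Σy = 413.1, Σx² = 37297.25, Σy² = 29825.75, Σxy = 33038.54
nΣxy − ΣxΣy = 198231.24 − 194115.69 = 4115.55
nΣx² − (Σx)² = 223783.5 − 220806.01 = 2977.49; nΣy² − (Σy)² = 178954.5 − 170651.61 = 8302.89
r = 4115.55 / √(2977.49 × 8302.89) = 4115.55 / 4972.0993 ≈ 0.828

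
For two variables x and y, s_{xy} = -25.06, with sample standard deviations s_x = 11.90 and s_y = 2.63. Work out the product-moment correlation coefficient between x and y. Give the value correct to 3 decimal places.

r = Cov(x,y) / (s_x · s_y) = -25.06 / (11.90 × 2.63)
  = -25.06 / 31.2970 ≈ -0.801

-0.801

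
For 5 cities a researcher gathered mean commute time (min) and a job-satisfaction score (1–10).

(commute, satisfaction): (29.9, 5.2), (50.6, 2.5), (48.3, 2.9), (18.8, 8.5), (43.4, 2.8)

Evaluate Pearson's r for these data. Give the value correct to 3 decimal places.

n = 5, Σx = 191, Σy = 21.9, Σx² = 8024.26, Σy² = 121.79, Σxy = 703.37
nΣxy − ΣxΣy = 3516.85 − 4182.9 = -666.05
nΣx² − (Σx)² = 40121.3 − 36481 = 3640.3; nΣy² − (Σy)² = 608.95 − 479.61 = 129.34
r = -666.05 / √(3640.3 × 129.34) = -666.05 / 686.1752 ≈ -0.971

-0.971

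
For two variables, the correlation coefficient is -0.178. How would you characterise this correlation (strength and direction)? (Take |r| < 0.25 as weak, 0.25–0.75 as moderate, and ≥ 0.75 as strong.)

weak negative

r = -0.178 < 0 so the relationship is negative.
|r| = 0.178, which falls in the weak range.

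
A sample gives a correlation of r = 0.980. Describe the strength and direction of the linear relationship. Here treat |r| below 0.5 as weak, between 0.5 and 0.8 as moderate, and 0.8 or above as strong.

strong positive

r = 0.980 > 0 so the relationship is positive.
|r| = 0.980, which falls in the strong range.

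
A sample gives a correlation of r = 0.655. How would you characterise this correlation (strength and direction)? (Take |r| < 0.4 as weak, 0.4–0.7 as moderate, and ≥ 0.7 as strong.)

moderate positive

r = 0.655 > 0 so the relationship is positive.
|r| = 0.655, which falls in the moderate range.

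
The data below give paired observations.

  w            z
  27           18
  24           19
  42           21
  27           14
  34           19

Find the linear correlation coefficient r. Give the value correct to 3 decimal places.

n = 5, Σw = 154, Σz = 91, Σw² = 4954, Σz² = 1683, Σwz = 2848
nΣwz − ΣwΣz = 14240 − 14014 = 226
nΣw² − (Σw)² = 24770 − 23716 = 1054; nΣz² − (Σz)² = 8415 − 8281 = 134
r = 226 / √(1054 × 134) = 226 / 375.8138 ≈ 0.601

0.601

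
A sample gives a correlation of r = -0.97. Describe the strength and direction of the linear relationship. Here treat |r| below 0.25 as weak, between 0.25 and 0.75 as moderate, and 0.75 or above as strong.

r = -0.97 < 0 so the relationship is negative.
|r| = 0.97, which falls in the strong range.

strong negative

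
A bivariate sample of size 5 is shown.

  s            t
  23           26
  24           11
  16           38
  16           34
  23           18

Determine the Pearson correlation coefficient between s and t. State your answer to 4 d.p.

-0.9060

n = 5, Σs = 102, Σt = 127, Σs² = 2146, Σt² = 3721, Σst = 2428
nΣst − ΣsΣt = 12140 − 12954 = -814
nΣs² − (Σs)² = 10730 − 10404 = 326; nΣt² − (Σt)² = 18605 − 16129 = 2476
r = -814 / √(326 × 2476) = -814 / 898.4297 ≈ -0.9060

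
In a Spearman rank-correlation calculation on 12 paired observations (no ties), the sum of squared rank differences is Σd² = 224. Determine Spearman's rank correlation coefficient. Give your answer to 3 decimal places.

ρ = 1 − 6Σd² / [n(n²−1)] = 1 − 6×224 / (12×143)
  = 1 − 1344/1716 = 1 − 0.7832 ≈ 0.217

0.217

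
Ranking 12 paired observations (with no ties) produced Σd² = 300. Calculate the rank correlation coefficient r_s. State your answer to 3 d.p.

ρ = 1 − 6Σd² / [n(n²−1)] = 1 − 6×300 / (12×143)
  = 1 − 1800/1716 = 1 − 1.0490 ≈ -0.049

-0.049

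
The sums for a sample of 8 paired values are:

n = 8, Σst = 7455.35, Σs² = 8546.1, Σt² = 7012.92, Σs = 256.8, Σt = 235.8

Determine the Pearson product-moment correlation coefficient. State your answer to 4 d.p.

r = (nΣst − ΣsΣt) / √[(nΣs² − (Σs)²)(nΣt² − (Σt)²)]
Numerator: 8×7455.35 − 256.8×235.8 = -910.64
Denominator: √[(68368.8 − 65946.24)(56103.36 − 55601.64)] = √[2422.56 × 501.72] = 1102.4730
r = -910.64 / 1102.4730 ≈ -0.8260

-0.8260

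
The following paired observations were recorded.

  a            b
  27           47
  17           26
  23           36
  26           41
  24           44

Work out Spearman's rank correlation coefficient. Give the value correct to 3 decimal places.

Rank a: 5, 1, 2, 4, 3
Rank b: 5, 1, 2, 3, 4
d = rank(a) − rank(b): 0, 0, 0, 1, -1; Σd² = 2
ρ = 1 − 6Σd² / [n(n²−1)] = 1 − 6×2 / (5×24) = 1 − 12/120 ≈ 0.900

0.900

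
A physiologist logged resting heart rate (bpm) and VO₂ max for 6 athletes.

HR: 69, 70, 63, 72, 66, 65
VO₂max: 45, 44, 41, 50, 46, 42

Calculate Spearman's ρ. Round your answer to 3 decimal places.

Rank HR: 4, 5, 1, 6, 3, 2
Rank VO₂max: 4, 3, 1, 6, 5, 2
d = rank(HR) − rank(VO₂max): 0, 2, 0, 0, -2, 0; Σd² = 8
ρ = 1 − 6Σd² / [n(n²−1)] = 1 − 6×8 / (6×35) = 1 − 48/210 ≈ 0.771

0.771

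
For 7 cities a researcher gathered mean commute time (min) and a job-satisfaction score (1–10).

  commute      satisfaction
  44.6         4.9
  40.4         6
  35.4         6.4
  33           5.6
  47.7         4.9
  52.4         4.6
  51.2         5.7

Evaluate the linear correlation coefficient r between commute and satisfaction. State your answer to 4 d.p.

n = 7, Σx = 304.7, Σy = 38.1, Σx² = 13605.97, Σy² = 209.99, Σxy = 1638.91
nΣxy − ΣxΣy = 11472.37 − 11609.07 = -136.7
nΣx² − (Σx)² = 95241.79 − 92842.09 = 2399.7; nΣy² − (Σy)² = 1469.93 − 1451.61 = 18.32
r = -136.7 / √(2399.7 × 18.32) = -136.7 / 209.6724 ≈ -0.6520

-0.6520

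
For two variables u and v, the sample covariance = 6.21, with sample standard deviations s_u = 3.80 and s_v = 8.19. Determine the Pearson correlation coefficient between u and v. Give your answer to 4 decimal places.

r = Cov(u,v) / (s_u · s_v) = 6.21 / (3.80 × 8.19)
  = 6.21 / 31.1220 ≈ 0.1995

0.1995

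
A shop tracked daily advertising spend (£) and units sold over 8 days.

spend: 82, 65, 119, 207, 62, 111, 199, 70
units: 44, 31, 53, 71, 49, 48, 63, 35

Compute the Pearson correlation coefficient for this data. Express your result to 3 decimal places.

n = 8, Σx = 915, Σy = 394, Σx² = 128625, Σy² = 20646, Σxy = 49980
nΣxy − ΣxΣy = 399840 − 360510 = 39330
nΣx² − (Σx)² = 1029000 − 837225 = 191775; nΣy² − (Σy)² = 165168 − 155236 = 9932
r = 39330 / √(191775 × 9932) = 39330 / 43642.9754 ≈ 0.901

0.901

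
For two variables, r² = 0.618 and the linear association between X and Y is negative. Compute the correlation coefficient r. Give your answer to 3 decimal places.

|r| = √0.618 = 0.786
The association is negative, so r = −0.786.

-0.786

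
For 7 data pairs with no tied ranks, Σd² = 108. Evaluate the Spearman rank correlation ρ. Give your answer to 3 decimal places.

-0.929

ρ = 1 − 6Σd² / [n(n²−1)] = 1 − 6×108 / (7×48)
  = 1 − 648/336 = 1 − 1.9286 ≈ -0.929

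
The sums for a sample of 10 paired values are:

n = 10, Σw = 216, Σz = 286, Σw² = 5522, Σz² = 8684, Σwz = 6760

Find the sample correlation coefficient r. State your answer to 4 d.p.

r = (nΣwz − ΣwΣz) / √[(nΣw² − (Σw)²)(nΣz² − (Σz)²)]
Numerator: 10×6760 − 216×286 = 5824
Denominator: √[(55220 − 46656)(86840 − 81796)] = √[8564 × 5044] = 6572.4285
r = 5824 / 6572.4285 ≈ 0.8861

0.8861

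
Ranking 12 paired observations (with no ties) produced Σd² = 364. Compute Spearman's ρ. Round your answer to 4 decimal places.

-0.2727

ρ = 1 − 6Σd² / [n(n²−1)] = 1 − 6×364 / (12×143)
  = 1 − 2184/1716 = 1 − 1.27273 ≈ -0.2727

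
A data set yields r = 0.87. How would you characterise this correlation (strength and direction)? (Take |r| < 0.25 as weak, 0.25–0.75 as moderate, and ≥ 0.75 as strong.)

strong positive

r = 0.87 > 0 so the relationship is positive.
|r| = 0.87, which falls in the strong range.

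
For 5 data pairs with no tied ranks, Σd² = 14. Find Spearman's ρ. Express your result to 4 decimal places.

0.3000

ρ = 1 − 6Σd² / [n(n²−1)] = 1 − 6×14 / (5×24)
  = 1 − 84/120 = 1 − 0.70000 ≈ 0.3000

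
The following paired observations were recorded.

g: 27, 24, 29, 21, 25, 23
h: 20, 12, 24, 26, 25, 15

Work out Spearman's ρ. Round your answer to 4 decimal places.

-0.0857

Rank g: 5, 3, 6, 1, 4, 2
Rank h: 3, 1, 4, 6, 5, 2
d = rank(g) − rank(h): 2, 2, 2, -5, -1, 0; Σd² = 38
ρ = 1 − 6Σd² / [n(n²−1)] = 1 − 6×38 / (6×35) = 1 − 228/210 ≈ -0.0857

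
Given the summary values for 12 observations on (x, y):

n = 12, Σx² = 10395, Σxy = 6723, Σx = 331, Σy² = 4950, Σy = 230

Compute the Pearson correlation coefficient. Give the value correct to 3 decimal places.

r = (nΣxy − ΣxΣy) / √[(nΣx² − (Σx)²)(nΣy² − (Σy)²)]
Numerator: 12×6723 − 331×230 = 4546
Denominator: √[(124740 − 109561)(59400 − 52900)] = √[15179 × 6500] = 9932.9502
r = 4546 / 9932.9502 ≈ 0.458

0.458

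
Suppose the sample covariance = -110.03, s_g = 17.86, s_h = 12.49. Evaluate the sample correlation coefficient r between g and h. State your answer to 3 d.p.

-0.493

r = Cov(g,h) / (s_g · s_h) = -110.03 / (17.86 × 12.49)
  = -110.03 / 223.0714 ≈ -0.493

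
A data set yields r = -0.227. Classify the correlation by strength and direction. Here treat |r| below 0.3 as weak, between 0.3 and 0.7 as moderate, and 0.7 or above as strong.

weak negative

r = -0.227 < 0 so the relationship is negative.
|r| = 0.227, which falls in the weak range.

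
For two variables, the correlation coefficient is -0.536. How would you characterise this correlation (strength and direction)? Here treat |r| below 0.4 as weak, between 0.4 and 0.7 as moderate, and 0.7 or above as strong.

r = -0.536 < 0 so the relationship is negative.
|r| = 0.536, which falls in the moderate range.

moderate negative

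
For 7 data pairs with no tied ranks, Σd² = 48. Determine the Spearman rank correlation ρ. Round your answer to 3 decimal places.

0.143

ρ = 1 − 6Σd² / [n(n²−1)] = 1 − 6×48 / (7×48)
  = 1 − 288/336 = 1 − 0.8571 ≈ 0.143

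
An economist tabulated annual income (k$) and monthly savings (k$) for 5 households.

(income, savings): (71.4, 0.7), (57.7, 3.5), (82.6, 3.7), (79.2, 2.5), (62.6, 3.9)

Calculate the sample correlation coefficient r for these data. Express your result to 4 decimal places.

n = 5, Σx = 353.5, Σy = 14.3, Σx² = 25441.41, Σy² = 47.89, Σxy = 999.69
nΣxy − ΣxΣy = 4998.45 − 5055.05 = -56.6
nΣx² − (Σx)² = 127207.05 − 124962.25 = 2244.8; nΣy² − (Σy)² = 239.45 − 204.49 = 34.96
r = -56.6 / √(2244.8 × 34.96) = -56.6 / 280.1396 ≈ -0.2020

-0.2020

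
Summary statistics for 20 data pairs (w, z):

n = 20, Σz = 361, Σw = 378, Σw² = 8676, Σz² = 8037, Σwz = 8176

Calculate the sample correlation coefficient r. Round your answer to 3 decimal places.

r = (nΣwz − ΣwΣz) / √[(nΣw² − (Σw)²)(nΣz² − (Σz)²)]
Numerator: 20×8176 − 378×361 = 27062
Denominator: √[(173520 − 142884)(160740 − 130321)] = √[30636 × 30419] = 30527.3072
r = 27062 / 30527.3072 ≈ 0.886

0.886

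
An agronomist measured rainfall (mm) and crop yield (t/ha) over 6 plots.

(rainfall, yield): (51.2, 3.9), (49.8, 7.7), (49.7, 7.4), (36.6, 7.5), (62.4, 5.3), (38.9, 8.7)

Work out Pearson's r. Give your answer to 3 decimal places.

-0.642

n = 6, Σx = 288.6, Σy = 40.5, Σx² = 14318.1, Σy² = 289.29, Σxy = 1894.57
nΣxy − ΣxΣy = 11367.42 − 11688.3 = -320.88
nΣx² − (Σx)² = 85908.6 − 83289.96 = 2618.64; nΣy² − (Σy)² = 1735.74 − 1640.25 = 95.49
r = -320.88 / √(2618.64 × 95.49) = -320.88 / 500.0539 ≈ -0.642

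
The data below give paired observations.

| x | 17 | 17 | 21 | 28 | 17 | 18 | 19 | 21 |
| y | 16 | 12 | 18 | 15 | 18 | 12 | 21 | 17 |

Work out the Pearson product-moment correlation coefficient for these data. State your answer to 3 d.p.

n = 8, Σx = 158, Σy = 129, Σx² = 3218, Σy² = 2147, Σxy = 2552
nΣxy − ΣxΣy = 20416 − 20382 = 34
nΣx² − (Σx)² = 25744 − 24964 = 780; nΣy² − (Σy)² = 17176 − 16641 = 535
r = 34 / √(780 × 535) = 34 / 645.9876 ≈ 0.053

0.053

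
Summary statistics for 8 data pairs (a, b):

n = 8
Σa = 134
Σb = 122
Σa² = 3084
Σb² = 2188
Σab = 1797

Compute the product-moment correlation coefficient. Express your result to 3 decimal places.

-0.470

r = (nΣab − ΣaΣb) / √[(nΣa² − (Σa)²)(nΣb² − (Σb)²)]
Numerator: 8×1797 − 134×122 = -1972
Denominator: √[(24672 − 17956)(17504 − 14884)] = √[6716 × 2620] = 4194.7491
r = -1972 / 4194.7491 ≈ -0.470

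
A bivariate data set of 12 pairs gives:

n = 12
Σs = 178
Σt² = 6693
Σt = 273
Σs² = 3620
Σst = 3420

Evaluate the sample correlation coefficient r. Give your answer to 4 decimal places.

r = (nΣst − ΣsΣt) / √[(nΣs² − (Σs)²)(nΣt² − (Σt)²)]
Numerator: 12×3420 − 178×273 = -7554
Denominator: √[(43440 − 31684)(80316 − 74529)] = √[11756 × 5787] = 8248.1496
r = -7554 / 8248.1496 ≈ -0.9158

-0.9158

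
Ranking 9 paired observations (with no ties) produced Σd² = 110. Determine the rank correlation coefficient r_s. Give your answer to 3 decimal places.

ρ = 1 − 6Σd² / [n(n²−1)] = 1 − 6×110 / (9×80)
  = 1 − 660/720 = 1 − 0.9167 ≈ 0.083

0.083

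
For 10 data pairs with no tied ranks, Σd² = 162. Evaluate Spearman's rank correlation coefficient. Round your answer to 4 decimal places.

ρ = 1 − 6Σd² / [n(n²−1)] = 1 − 6×162 / (10×99)
  = 1 − 972/990 = 1 − 0.98182 ≈ 0.0182

0.0182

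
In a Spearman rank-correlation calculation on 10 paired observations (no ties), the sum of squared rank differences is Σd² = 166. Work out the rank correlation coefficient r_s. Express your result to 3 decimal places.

-0.006

ρ = 1 − 6Σd² / [n(n²−1)] = 1 − 6×166 / (10×99)
  = 1 − 996/990 = 1 − 1.0061 ≈ -0.006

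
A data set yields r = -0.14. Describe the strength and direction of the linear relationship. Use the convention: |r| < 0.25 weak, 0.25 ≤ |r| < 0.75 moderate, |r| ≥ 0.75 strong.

r = -0.14 < 0 so the relationship is negative.
|r| = 0.14, which falls in the weak range.

weak negative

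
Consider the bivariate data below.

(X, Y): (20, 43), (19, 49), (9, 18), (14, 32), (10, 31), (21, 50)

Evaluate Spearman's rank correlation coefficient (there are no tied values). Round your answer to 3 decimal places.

Rank X: 5, 4, 1, 3, 2, 6
Rank Y: 4, 5, 1, 3, 2, 6
d = rank(X) − rank(Y): 1, -1, 0, 0, 0, 0; Σd² = 2
ρ = 1 − 6Σd² / [n(n²−1)] = 1 − 6×2 / (6×35) = 1 − 12/210 ≈ 0.943

0.943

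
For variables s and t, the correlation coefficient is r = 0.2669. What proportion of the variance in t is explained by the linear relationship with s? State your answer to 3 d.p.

r² = (0.2669)² = 0.071

0.071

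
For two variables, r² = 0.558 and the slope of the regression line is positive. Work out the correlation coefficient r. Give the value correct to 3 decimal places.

|r| = √0.558 = 0.747
The association is positive, so r = 0.747.

0.747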